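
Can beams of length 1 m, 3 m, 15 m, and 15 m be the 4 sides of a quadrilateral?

Yes

A quadrilateral exists iff every side is shorter than the sum of the others — equivalently, the longest side is less than the sum of the rest.
Longest side 15 < 19 (sum of the remaining 3), so yes.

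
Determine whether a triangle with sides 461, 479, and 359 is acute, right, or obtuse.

Compare the square of the longest side to the sum of squares of the other two: 359² + 461² = 341402 > 229441 = 479².

acute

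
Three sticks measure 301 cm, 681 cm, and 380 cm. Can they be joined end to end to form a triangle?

No

The two shorter sides sum to 681, exactly equal to the longest side 681.
That gives only a degenerate (flat) triangle — the inequality must be strict.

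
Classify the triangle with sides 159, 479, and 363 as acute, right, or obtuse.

obtuse

Compare the square of the longest side to the sum of squares of the other two: 159² + 363² = 157050 < 229441 = 479².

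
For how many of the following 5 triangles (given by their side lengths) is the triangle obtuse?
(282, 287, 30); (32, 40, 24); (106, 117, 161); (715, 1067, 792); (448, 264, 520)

(282,287,30): 30²+282² = 80424 < 82369 = 287² → obtuse
(32,40,24): 24²+32² = 1600 = 40² → right
(106,117,161): 106²+117² = 24925 < 25921 = 161² → obtuse
(715,1067,792): 715²+792² = 1138489 = 1067² → right
(448,264,520): 264²+448² = 270400 = 520² → right
2 of the 5 are obtuse.

2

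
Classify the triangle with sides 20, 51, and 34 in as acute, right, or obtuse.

obtuse

Compare the square of the longest side to the sum of squares of the other two: 20² + 34² = 1556 < 2601 = 51².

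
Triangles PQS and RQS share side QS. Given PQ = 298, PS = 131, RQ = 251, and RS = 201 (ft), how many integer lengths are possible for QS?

From triangle PQS: 167 < QS < 429.
From triangle RQS: 50 < QS < 452.
Intersection: 167 < QS < 429, so integers 168 through 428: 261 values.

261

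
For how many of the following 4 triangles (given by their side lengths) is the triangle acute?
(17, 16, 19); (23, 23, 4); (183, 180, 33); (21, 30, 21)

2

(17,16,19): 16²+17² = 545 > 361 = 19² → acute
(23,23,4): 4²+23² = 545 > 529 = 23² → acute
(183,180,33): 33²+180² = 33489 = 183² → right
(21,30,21): 21²+21² = 882 < 900 = 30² → obtuse
2 of the 4 are acute.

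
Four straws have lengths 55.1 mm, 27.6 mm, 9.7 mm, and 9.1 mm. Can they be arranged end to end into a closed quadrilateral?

For a quadrilateral, each side must be shorter than the sum of the others.
Here the longest side is 55.1, but the remaining 3 sides sum to only 46.4.

No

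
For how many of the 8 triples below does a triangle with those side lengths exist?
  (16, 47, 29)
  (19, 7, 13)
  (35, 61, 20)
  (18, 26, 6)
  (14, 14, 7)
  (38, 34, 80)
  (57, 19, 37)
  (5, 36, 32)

(16,29,47): 16+29 ≤ 47 → not valid
(7,13,19): 7+13 > 19 → valid
(20,35,61): 20+35 ≤ 61 → not valid
(6,18,26): 6+18 ≤ 26 → not valid
(7,14,14): 7+14 > 14 → valid
(34,38,80): 34+38 ≤ 80 → not valid
(19,37,57): 19+37 ≤ 57 → not valid
(5,32,36): 5+32 > 36 → valid
3 of the 8 triples form a triangle.

3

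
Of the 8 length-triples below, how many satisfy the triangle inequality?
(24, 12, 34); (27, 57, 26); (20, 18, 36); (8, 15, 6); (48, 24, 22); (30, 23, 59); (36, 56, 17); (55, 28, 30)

3

(12,24,34): 12+24 > 34 → valid
(26,27,57): 26+27 ≤ 57 → not valid
(18,20,36): 18+20 > 36 → valid
(6,8,15): 6+8 ≤ 15 → not valid
(22,24,48): 22+24 ≤ 48 → not valid
(23,30,59): 23+30 ≤ 59 → not valid
(17,36,56): 17+36 ≤ 56 → not valid
(28,30,55): 28+30 > 55 → valid
3 of the 8 triples form a triangle.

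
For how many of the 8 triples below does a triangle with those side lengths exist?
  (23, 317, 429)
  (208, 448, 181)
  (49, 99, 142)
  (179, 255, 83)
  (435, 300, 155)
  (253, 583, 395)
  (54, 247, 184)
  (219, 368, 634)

(23,317,429): 23+317 ≤ 429 → not valid
(181,208,448): 181+208 ≤ 448 → not valid
(49,99,142): 49+99 > 142 → valid
(83,179,255): 83+179 > 255 → valid
(155,300,435): 155+300 > 435 → valid
(253,395,583): 253+395 > 583 → valid
(54,184,247): 54+184 ≤ 247 → not valid
(219,368,634): 219+368 ≤ 634 → not valid
4 of the 8 triples form a triangle.

4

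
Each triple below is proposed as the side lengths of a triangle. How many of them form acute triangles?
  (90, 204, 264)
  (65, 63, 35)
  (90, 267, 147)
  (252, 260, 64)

(90,204,264): 90²+204² = 49716 < 69696 = 264² → obtuse
(65,63,35): 35²+63² = 5194 > 4225 = 65² → acute
(90,267,147): 90+147 ≤ 267, not a triangle
(252,260,64): 64²+252² = 67600 = 260² → right
1 of the 4 is acute.

1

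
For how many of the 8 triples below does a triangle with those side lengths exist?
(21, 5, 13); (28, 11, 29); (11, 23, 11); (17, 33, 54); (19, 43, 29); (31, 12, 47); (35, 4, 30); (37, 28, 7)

2

(5,13,21): 5+13 ≤ 21 → not valid
(11,28,29): 11+28 > 29 → valid
(11,11,23): 11+11 ≤ 23 → not valid
(17,33,54): 17+33 ≤ 54 → not valid
(19,29,43): 19+29 > 43 → valid
(12,31,47): 12+31 ≤ 47 → not valid
(4,30,35): 4+30 ≤ 35 → not valid
(7,28,37): 7+28 ≤ 37 → not valid
2 of the 8 triples form a triangle.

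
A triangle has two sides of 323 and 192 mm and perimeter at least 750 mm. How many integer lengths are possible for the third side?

Triangle inequality: 131 < x < 515. Perimeter ≥ 750 gives x ≥ 750 − 323 − 192 = 235.
So 235 ≤ x < 515; integers 235 through 514: 280 values.

280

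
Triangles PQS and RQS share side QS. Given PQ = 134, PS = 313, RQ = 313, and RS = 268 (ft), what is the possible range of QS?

179 < QS < 447

From triangle PQS: |134 − 313| < QS < 134 + 313, i.e. 179 < QS < 447.
From triangle RQS: 45 < QS < 581.
Both must hold, so QS lies in the intersection.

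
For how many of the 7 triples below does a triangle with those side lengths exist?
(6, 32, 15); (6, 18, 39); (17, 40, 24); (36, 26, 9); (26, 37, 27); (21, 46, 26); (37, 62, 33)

(6,15,32): 6+15 ≤ 32 → not valid
(6,18,39): 6+18 ≤ 39 → not valid
(17,24,40): 17+24 > 40 → valid
(9,26,36): 9+26 ≤ 36 → not valid
(26,27,37): 26+27 > 37 → valid
(21,26,46): 21+26 > 46 → valid
(33,37,62): 33+37 > 62 → valid
4 of the 7 triples form a triangle.

4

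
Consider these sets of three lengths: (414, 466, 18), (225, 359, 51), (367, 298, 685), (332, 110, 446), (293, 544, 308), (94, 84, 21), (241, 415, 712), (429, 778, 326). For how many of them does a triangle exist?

(18,414,466): 18+414 ≤ 466 → not valid
(51,225,359): 51+225 ≤ 359 → not valid
(298,367,685): 298+367 ≤ 685 → not valid
(110,332,446): 110+332 ≤ 446 → not valid
(293,308,544): 293+308 > 544 → valid
(21,84,94): 21+84 > 94 → valid
(241,415,712): 241+415 ≤ 712 → not valid
(326,429,778): 326+429 ≤ 778 → not valid
2 of the 8 triples form a triangle.

2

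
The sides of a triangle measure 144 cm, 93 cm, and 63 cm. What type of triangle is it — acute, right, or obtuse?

obtuse

Compare the square of the longest side to the sum of squares of the other two: 63² + 93² = 12618 < 20736 = 144².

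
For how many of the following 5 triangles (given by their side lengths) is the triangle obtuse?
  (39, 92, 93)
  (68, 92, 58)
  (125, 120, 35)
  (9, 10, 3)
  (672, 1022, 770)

(39,92,93): 39²+92² = 9985 > 8649 = 93² → acute
(68,92,58): 58²+68² = 7988 < 8464 = 92² → obtuse
(125,120,35): 35²+120² = 15625 = 125² → right
(9,10,3): 3²+9² = 90 < 100 = 10² → obtuse
(672,1022,770): 672²+770² = 1044484 = 1022² → right
2 of the 5 are obtuse.

2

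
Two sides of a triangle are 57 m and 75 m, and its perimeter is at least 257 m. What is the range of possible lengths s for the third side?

125 ≤ s < 132 m

Triangle inequality alone gives 18 < s < 132.
The perimeter condition gives s ≥ 257 − 57 − 75 = 125.
Intersecting the two: 125 ≤ s < 132.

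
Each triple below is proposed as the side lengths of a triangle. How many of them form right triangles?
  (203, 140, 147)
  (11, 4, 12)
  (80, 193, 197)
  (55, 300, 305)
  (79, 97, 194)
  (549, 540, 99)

(203,140,147): 140²+147² = 41209 = 203² → right
(11,4,12): 4²+11² = 137 < 144 = 12² → obtuse
(80,193,197): 80²+193² = 43649 > 38809 = 197² → acute
(55,300,305): 55²+300² = 93025 = 305² → right
(79,97,194): 79+97 ≤ 194, not a triangle
(549,540,99): 99²+540² = 301401 = 549² → right
3 of the 6 are right.

3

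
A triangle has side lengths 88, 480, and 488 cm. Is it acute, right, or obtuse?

right

Compare the square of the longest side to the sum of squares of the other two: 88² + 480² = 238144 = 488².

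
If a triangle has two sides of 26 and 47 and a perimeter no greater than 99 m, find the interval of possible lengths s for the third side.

21 < s ≤ 26 m

Triangle inequality alone gives 21 < s < 73.
The perimeter condition gives s ≤ 99 − 26 − 47 = 26.
Intersecting the two: 21 < s ≤ 26.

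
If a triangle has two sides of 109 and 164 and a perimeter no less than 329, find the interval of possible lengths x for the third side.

Triangle inequality alone gives 55 < x < 273.
The perimeter condition gives x ≥ 329 − 109 − 164 = 56.
Intersecting the two: 56 ≤ x < 273.

56 ≤ x < 273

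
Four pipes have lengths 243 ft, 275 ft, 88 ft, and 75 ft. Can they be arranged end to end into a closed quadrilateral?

A quadrilateral exists iff every side is shorter than the sum of the others — equivalently, the longest side is less than the sum of the rest.
Longest side 275 < 406 (sum of the remaining 3), so yes.

Yes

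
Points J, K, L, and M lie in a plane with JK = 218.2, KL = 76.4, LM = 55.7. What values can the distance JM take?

The maximum is all hops collinear in one direction: 218.2 + 76.4 + 55.7 = 350.3.
The longest hop is 218.2; the others sum to 132.1. Folding the others back against it leaves at least 218.2 − 132.1 = 86.1.

86.1 ≤ JM ≤ 350.3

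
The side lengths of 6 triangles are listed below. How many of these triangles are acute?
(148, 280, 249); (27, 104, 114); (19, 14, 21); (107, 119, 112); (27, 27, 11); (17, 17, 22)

(148,280,249): 148²+249² = 83905 > 78400 = 280² → acute
(27,104,114): 27²+104² = 11545 < 12996 = 114² → obtuse
(19,14,21): 14²+19² = 557 > 441 = 21² → acute
(107,119,112): 107²+112² = 23993 > 14161 = 119² → acute
(27,27,11): 11²+27² = 850 > 729 = 27² → acute
(17,17,22): 17²+17² = 578 > 484 = 22² → acute
5 of the 6 are acute.

5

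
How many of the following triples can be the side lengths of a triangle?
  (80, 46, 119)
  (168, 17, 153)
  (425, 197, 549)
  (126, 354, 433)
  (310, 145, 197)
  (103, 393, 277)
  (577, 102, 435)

(46,80,119): 46+80 > 119 → valid
(17,153,168): 17+153 > 168 → valid
(197,425,549): 197+425 > 549 → valid
(126,354,433): 126+354 > 433 → valid
(145,197,310): 145+197 > 310 → valid
(103,277,393): 103+277 ≤ 393 → not valid
(102,435,577): 102+435 ≤ 577 → not valid
5 of the 7 triples form a triangle.

5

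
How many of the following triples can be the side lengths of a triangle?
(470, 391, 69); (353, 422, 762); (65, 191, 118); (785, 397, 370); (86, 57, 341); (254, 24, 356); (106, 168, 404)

1

(69,391,470): 69+391 ≤ 470 → not valid
(353,422,762): 353+422 > 762 → valid
(65,118,191): 65+118 ≤ 191 → not valid
(370,397,785): 370+397 ≤ 785 → not valid
(57,86,341): 57+86 ≤ 341 → not valid
(24,254,356): 24+254 ≤ 356 → not valid
(106,168,404): 106+168 ≤ 404 → not valid
1 of the 7 triples forms a triangle.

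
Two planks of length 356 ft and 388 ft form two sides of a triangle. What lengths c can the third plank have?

By the triangle inequality, c must be less than 356 + 388 = 744 and greater than |356 − 388| = 32.

32 < c < 744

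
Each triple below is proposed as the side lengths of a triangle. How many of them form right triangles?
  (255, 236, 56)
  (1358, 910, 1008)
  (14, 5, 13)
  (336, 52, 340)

(255,236,56): 56²+236² = 58832 < 65025 = 255² → obtuse
(1358,910,1008): 910²+1008² = 1844164 = 1358² → right
(14,5,13): 5²+13² = 194 < 196 = 14² → obtuse
(336,52,340): 52²+336² = 115600 = 340² → right
2 of the 4 are right.

2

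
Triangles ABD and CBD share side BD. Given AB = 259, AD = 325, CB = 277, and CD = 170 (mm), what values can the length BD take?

107 < BD < 447

From triangle ABD: |259 − 325| < BD < 259 + 325, i.e. 66 < BD < 584.
From triangle CBD: 107 < BD < 447.
Both must hold, so BD lies in the intersection.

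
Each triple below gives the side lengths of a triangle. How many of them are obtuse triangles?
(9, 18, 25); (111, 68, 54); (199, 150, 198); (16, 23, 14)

(9,18,25): 9²+18² = 405 < 625 = 25² → obtuse
(111,68,54): 54²+68² = 7540 < 12321 = 111² → obtuse
(199,150,198): 150²+198² = 61704 > 39601 = 199² → acute
(16,23,14): 14²+16² = 452 < 529 = 23² → obtuse
3 of the 4 are obtuse.

3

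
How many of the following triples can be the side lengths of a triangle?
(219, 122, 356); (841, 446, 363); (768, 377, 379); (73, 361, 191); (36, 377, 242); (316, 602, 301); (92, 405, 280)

1

(122,219,356): 122+219 ≤ 356 → not valid
(363,446,841): 363+446 ≤ 841 → not valid
(377,379,768): 377+379 ≤ 768 → not valid
(73,191,361): 73+191 ≤ 361 → not valid
(36,242,377): 36+242 ≤ 377 → not valid
(301,316,602): 301+316 > 602 → valid
(92,280,405): 92+280 ≤ 405 → not valid
1 of the 7 triples forms a triangle.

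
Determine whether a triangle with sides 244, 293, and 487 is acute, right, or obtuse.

obtuse

Compare the square of the longest side to the sum of squares of the other two: 244² + 293² = 145385 < 237169 = 487².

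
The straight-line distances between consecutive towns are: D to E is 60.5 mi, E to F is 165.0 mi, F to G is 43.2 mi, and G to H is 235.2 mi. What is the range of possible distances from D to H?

0 ≤ DH ≤ 503.9 mi

The maximum is all hops collinear in one direction: 60.5 + 165.0 + 43.2 + 235.2 = 503.9.
The longest hop is 235.2; the others sum to 268.7. Since 235.2 ≤ 268.7, the path can fold back on itself completely, so the minimum distance is 0.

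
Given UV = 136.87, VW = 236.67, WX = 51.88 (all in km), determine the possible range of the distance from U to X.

47.92 ≤ UX ≤ 425.42 km

The maximum is all hops collinear in one direction: 136.87 + 236.67 + 51.88 = 425.42.
The longest hop is 236.67; the others sum to 188.75. Folding the others back against it leaves at least 236.67 − 188.75 = 47.92.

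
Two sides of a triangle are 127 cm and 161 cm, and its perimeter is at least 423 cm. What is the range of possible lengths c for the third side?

Triangle inequality alone gives 34 < c < 288.
The perimeter condition gives c ≥ 423 − 127 − 161 = 135.
Intersecting the two: 135 ≤ c < 288.

135 ≤ c < 288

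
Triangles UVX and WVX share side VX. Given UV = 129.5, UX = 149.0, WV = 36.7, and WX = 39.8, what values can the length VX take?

From triangle UVX: |129.5 − 149.0| < VX < 129.5 + 149.0, i.e. 19.5 < VX < 278.5.
From triangle WVX: 3.1 < VX < 76.5.
Both must hold, so VX lies in the intersection.

19.5 < VX < 76.5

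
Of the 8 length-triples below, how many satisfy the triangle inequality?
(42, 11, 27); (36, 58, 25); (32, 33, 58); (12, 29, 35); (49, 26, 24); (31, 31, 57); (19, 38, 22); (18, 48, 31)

7

(11,27,42): 11+27 ≤ 42 → not valid
(25,36,58): 25+36 > 58 → valid
(32,33,58): 32+33 > 58 → valid
(12,29,35): 12+29 > 35 → valid
(24,26,49): 24+26 > 49 → valid
(31,31,57): 31+31 > 57 → valid
(19,22,38): 19+22 > 38 → valid
(18,31,48): 18+31 > 48 → valid
7 of the 8 triples form a triangle.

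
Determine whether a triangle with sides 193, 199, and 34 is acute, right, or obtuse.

obtuse

Compare the square of the longest side to the sum of squares of the other two: 34² + 193² = 38405 < 39601 = 199².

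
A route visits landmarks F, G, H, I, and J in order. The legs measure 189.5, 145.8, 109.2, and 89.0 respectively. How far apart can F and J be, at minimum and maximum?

0 ≤ FJ ≤ 533.5

The maximum is all hops collinear in one direction: 189.5 + 145.8 + 109.2 + 89.0 = 533.5.
The longest hop is 189.5; the others sum to 344.0. Since 189.5 ≤ 344.0, the path can fold back on itself completely, so the minimum distance is 0.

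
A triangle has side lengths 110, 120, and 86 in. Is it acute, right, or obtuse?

Compare the square of the longest side to the sum of squares of the other two: 86² + 110² = 19496 > 14400 = 120².

acute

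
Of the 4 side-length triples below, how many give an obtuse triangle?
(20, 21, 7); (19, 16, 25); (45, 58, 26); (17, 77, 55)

2

(20,21,7): 7²+20² = 449 > 441 = 21² → acute
(19,16,25): 16²+19² = 617 < 625 = 25² → obtuse
(45,58,26): 26²+45² = 2701 < 3364 = 58² → obtuse
(17,77,55): 17+55 ≤ 77, not a triangle
2 of the 4 are obtuse.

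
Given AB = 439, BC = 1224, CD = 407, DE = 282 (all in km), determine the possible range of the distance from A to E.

The maximum is all hops collinear in one direction: 439 + 1224 + 407 + 282 = 2352.
The longest hop is 1224; the others sum to 1128. Folding the others back against it leaves at least 1224 − 1128 = 96.

96 ≤ AE ≤ 2352 km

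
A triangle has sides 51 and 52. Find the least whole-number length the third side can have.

The third side must be strictly greater than |51 − 52| = 1.
The smallest integer above 1 is 2.

2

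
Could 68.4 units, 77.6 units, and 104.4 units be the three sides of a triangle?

Yes

The longest side is 104.4, and the other two sum to 146.0.
Since 146.0 > 104.4, the triangle inequality holds.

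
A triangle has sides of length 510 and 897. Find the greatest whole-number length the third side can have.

1406

The third side must be strictly less than 510 + 897 = 1407.
The largest integer below 1407 is 1406.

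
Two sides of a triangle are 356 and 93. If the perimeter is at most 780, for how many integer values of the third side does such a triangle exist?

Triangle inequality: 263 < x < 449. Perimeter ≤ 780 gives x ≤ 780 − 356 − 93 = 331.
So 263 < x ≤ 331; integers 264 through 331: 68 values.

68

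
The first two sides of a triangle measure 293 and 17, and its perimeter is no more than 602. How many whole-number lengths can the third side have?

Triangle inequality: 276 < x < 310. Perimeter ≤ 602 gives x ≤ 602 − 293 − 17 = 292.
So 276 < x ≤ 292; integers 277 through 292: 16 values.

16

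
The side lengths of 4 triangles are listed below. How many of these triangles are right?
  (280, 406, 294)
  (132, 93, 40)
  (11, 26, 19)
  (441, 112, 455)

2

(280,406,294): 280²+294² = 164836 = 406² → right
(132,93,40): 40²+93² = 10249 < 17424 = 132² → obtuse
(11,26,19): 11²+19² = 482 < 676 = 26² → obtuse
(441,112,455): 112²+441² = 207025 = 455² → right
2 of the 4 are right.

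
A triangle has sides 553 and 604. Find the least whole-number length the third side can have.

The third side must be strictly greater than |553 − 604| = 51.
The smallest integer above 51 is 52.

52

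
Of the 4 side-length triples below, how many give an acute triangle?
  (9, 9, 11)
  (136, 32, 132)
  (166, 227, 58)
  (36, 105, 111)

(9,9,11): 9²+9² = 162 > 121 = 11² → acute
(136,32,132): 32²+132² = 18448 < 18496 = 136² → obtuse
(166,227,58): 58+166 ≤ 227, not a triangle
(36,105,111): 36²+105² = 12321 = 111² → right
1 of the 4 is acute.

1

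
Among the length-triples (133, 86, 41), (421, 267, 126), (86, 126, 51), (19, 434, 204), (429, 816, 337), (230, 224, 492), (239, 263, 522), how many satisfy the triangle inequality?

1

(41,86,133): 41+86 ≤ 133 → not valid
(126,267,421): 126+267 ≤ 421 → not valid
(51,86,126): 51+86 > 126 → valid
(19,204,434): 19+204 ≤ 434 → not valid
(337,429,816): 337+429 ≤ 816 → not valid
(224,230,492): 224+230 ≤ 492 → not valid
(239,263,522): 239+263 ≤ 522 → not valid
1 of the 7 triples forms a triangle.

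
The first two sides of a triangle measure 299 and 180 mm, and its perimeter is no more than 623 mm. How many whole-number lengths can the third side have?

Triangle inequality: 119 < x < 479. Perimeter ≤ 623 gives x ≤ 623 − 299 − 180 = 144.
So 119 < x ≤ 144; integers 120 through 144: 25 values.

25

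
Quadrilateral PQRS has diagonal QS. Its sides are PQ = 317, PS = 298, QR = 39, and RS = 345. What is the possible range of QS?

From triangle PQS: |317 − 298| < QS < 317 + 298, i.e. 19 < QS < 615.
From triangle RQS: 306 < QS < 384.
Both must hold, so QS lies in the intersection.

306 < QS < 384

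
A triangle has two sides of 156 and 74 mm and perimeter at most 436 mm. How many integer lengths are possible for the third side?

124

Triangle inequality: 82 < x < 230. Perimeter ≤ 436 gives x ≤ 436 − 156 − 74 = 206.
So 82 < x ≤ 206; integers 83 through 206: 124 values.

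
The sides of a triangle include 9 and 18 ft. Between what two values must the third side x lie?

By the triangle inequality, x must be less than 9 + 18 = 27 and greater than |9 − 18| = 9.

9 < x < 27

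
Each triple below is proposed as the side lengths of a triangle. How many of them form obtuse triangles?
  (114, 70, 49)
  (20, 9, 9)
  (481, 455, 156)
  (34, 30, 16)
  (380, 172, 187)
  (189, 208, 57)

(114,70,49): 49²+70² = 7301 < 12996 = 114² → obtuse
(20,9,9): 9+9 ≤ 20, not a triangle
(481,455,156): 156²+455² = 231361 = 481² → right
(34,30,16): 16²+30² = 1156 = 34² → right
(380,172,187): 172+187 ≤ 380, not a triangle
(189,208,57): 57²+189² = 38970 < 43264 = 208² → obtuse
2 of the 6 are obtuse.

2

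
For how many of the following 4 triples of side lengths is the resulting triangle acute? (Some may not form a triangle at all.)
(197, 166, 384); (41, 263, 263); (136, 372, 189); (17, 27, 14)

(197,166,384): 166+197 ≤ 384, not a triangle
(41,263,263): 41²+263² = 70850 > 69169 = 263² → acute
(136,372,189): 136+189 ≤ 372, not a triangle
(17,27,14): 14²+17² = 485 < 729 = 27² → obtuse
1 of the 4 is acute.

1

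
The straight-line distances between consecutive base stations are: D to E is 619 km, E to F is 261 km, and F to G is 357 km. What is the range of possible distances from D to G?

1 ≤ DG ≤ 1237 km

The maximum is all hops collinear in one direction: 619 + 261 + 357 = 1237.
The longest hop is 619; the others sum to 618. Folding the others back against it leaves at least 619 − 618 = 1.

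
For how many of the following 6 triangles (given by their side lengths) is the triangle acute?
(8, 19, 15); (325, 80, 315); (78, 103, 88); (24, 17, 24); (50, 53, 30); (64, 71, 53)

4

(8,19,15): 8²+15² = 289 < 361 = 19² → obtuse
(325,80,315): 80²+315² = 105625 = 325² → right
(78,103,88): 78²+88² = 13828 > 10609 = 103² → acute
(24,17,24): 17²+24² = 865 > 576 = 24² → acute
(50,53,30): 30²+50² = 3400 > 2809 = 53² → acute
(64,71,53): 53²+64² = 6905 > 5041 = 71² → acute
4 of the 6 are acute.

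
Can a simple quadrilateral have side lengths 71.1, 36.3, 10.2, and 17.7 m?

No

For a quadrilateral, each side must be shorter than the sum of the others.
Here the longest side is 71.1, but the remaining 3 sides sum to only 64.2.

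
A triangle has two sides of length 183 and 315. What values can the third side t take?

132 < t < 498

By the triangle inequality, t must be less than 183 + 315 = 498 and greater than |183 − 315| = 132.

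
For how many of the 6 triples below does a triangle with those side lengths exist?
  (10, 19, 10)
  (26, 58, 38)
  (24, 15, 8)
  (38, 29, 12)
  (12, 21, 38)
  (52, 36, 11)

3

(10,10,19): 10+10 > 19 → valid
(26,38,58): 26+38 > 58 → valid
(8,15,24): 8+15 ≤ 24 → not valid
(12,29,38): 12+29 > 38 → valid
(12,21,38): 12+21 ≤ 38 → not valid
(11,36,52): 11+36 ≤ 52 → not valid
3 of the 6 triples form a triangle.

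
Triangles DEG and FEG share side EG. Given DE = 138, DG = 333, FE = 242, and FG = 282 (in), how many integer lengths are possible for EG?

275

From triangle DEG: 195 < EG < 471.
From triangle FEG: 40 < EG < 524.
Intersection: 195 < EG < 471, so integers 196 through 470: 275 values.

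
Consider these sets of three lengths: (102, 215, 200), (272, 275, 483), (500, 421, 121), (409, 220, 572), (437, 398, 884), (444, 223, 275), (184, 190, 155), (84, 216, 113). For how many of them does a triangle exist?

6

(102,200,215): 102+200 > 215 → valid
(272,275,483): 272+275 > 483 → valid
(121,421,500): 121+421 > 500 → valid
(220,409,572): 220+409 > 572 → valid
(398,437,884): 398+437 ≤ 884 → not valid
(223,275,444): 223+275 > 444 → valid
(155,184,190): 155+184 > 190 → valid
(84,113,216): 84+113 ≤ 216 → not valid
6 of the 8 triples form a triangle.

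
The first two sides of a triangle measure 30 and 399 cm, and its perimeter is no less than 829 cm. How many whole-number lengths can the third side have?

29

Triangle inequality: 369 < x < 429. Perimeter ≥ 829 gives x ≥ 829 − 30 − 399 = 400.
So 400 ≤ x < 429; integers 400 through 428: 29 values.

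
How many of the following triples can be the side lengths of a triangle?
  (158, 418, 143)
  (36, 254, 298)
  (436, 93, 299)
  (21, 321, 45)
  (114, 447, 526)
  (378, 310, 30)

(143,158,418): 143+158 ≤ 418 → not valid
(36,254,298): 36+254 ≤ 298 → not valid
(93,299,436): 93+299 ≤ 436 → not valid
(21,45,321): 21+45 ≤ 321 → not valid
(114,447,526): 114+447 > 526 → valid
(30,310,378): 30+310 ≤ 378 → not valid
1 of the 6 triples forms a triangle.

1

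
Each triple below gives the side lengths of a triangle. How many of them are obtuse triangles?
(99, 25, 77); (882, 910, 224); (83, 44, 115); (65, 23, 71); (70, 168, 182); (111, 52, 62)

(99,25,77): 25²+77² = 6554 < 9801 = 99² → obtuse
(882,910,224): 224²+882² = 828100 = 910² → right
(83,44,115): 44²+83² = 8825 < 13225 = 115² → obtuse
(65,23,71): 23²+65² = 4754 < 5041 = 71² → obtuse
(70,168,182): 70²+168² = 33124 = 182² → right
(111,52,62): 52²+62² = 6548 < 12321 = 111² → obtuse
4 of the 6 are obtuse.

4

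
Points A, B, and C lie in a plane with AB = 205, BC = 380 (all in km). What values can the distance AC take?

175 ≤ AC ≤ 585 km

By the triangle inequality, |205 − 380| ≤ AC ≤ 205 + 380.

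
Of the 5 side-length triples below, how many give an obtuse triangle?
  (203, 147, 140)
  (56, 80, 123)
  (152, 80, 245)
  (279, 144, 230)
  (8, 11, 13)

(203,147,140): 140²+147² = 41209 = 203² → right
(56,80,123): 56²+80² = 9536 < 15129 = 123² → obtuse
(152,80,245): 80+152 ≤ 245, not a triangle
(279,144,230): 144²+230² = 73636 < 77841 = 279² → obtuse
(8,11,13): 8²+11² = 185 > 169 = 13² → acute
2 of the 5 are obtuse.

2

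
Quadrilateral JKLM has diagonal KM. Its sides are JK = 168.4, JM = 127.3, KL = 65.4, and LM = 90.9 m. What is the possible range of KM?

From triangle JKM: |168.4 − 127.3| < KM < 168.4 + 127.3, i.e. 41.1 < KM < 295.7.
From triangle LKM: 25.5 < KM < 156.3.
Both must hold, so KM lies in the intersection.

41.1 < KM < 156.3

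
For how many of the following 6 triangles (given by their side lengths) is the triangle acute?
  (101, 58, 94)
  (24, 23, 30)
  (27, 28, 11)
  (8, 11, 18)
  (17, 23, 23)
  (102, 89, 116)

(101,58,94): 58²+94² = 12200 > 10201 = 101² → acute
(24,23,30): 23²+24² = 1105 > 900 = 30² → acute
(27,28,11): 11²+27² = 850 > 784 = 28² → acute
(8,11,18): 8²+11² = 185 < 324 = 18² → obtuse
(17,23,23): 17²+23² = 818 > 529 = 23² → acute
(102,89,116): 89²+102² = 18325 > 13456 = 116² → acute
5 of the 6 are acute.

5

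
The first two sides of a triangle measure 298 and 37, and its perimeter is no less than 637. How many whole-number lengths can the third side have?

33

Triangle inequality: 261 < x < 335. Perimeter ≥ 637 gives x ≥ 637 − 298 − 37 = 302.
So 302 ≤ x < 335; integers 302 through 334: 33 values.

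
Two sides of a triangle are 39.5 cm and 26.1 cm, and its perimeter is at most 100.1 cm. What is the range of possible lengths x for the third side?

Triangle inequality alone gives 13.4 < x < 65.6.
The perimeter condition gives x ≤ 100.1 − 39.5 − 26.1 = 34.5.
Intersecting the two: 13.4 < x ≤ 34.5.

13.4 < x ≤ 34.5 cm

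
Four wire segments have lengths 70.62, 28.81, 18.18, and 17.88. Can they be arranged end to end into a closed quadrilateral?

No

For a quadrilateral, each side must be shorter than the sum of the others.
Here the longest side is 70.62, but the remaining 3 sides sum to only 64.87.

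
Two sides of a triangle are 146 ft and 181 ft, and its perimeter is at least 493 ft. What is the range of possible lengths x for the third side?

Triangle inequality alone gives 35 < x < 327.
The perimeter condition gives x ≥ 493 − 146 − 181 = 166.
Intersecting the two: 166 ≤ x < 327.

166 ≤ x < 327 ft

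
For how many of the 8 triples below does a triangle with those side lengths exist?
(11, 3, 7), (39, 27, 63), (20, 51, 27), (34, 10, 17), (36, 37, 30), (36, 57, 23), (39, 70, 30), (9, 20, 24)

(3,7,11): 3+7 ≤ 11 → not valid
(27,39,63): 27+39 > 63 → valid
(20,27,51): 20+27 ≤ 51 → not valid
(10,17,34): 10+17 ≤ 34 → not valid
(30,36,37): 30+36 > 37 → valid
(23,36,57): 23+36 > 57 → valid
(30,39,70): 30+39 ≤ 70 → not valid
(9,20,24): 9+20 > 24 → valid
4 of the 8 triples form a triangle.

4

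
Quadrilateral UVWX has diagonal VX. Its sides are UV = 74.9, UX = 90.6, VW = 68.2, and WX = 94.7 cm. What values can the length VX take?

From triangle UVX: |74.9 − 90.6| < VX < 74.9 + 90.6, i.e. 15.7 < VX < 165.5.
From triangle WVX: 26.5 < VX < 162.9.
Both must hold, so VX lies in the intersection.

26.5 < VX < 162.9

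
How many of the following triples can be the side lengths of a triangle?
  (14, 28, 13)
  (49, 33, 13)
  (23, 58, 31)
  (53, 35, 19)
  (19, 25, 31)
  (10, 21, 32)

(13,14,28): 13+14 ≤ 28 → not valid
(13,33,49): 13+33 ≤ 49 → not valid
(23,31,58): 23+31 ≤ 58 → not valid
(19,35,53): 19+35 > 53 → valid
(19,25,31): 19+25 > 31 → valid
(10,21,32): 10+21 ≤ 32 → not valid
2 of the 6 triples form a triangle.

2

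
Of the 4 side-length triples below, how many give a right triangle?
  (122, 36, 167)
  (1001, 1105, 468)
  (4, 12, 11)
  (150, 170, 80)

(122,36,167): 36+122 ≤ 167, not a triangle
(1001,1105,468): 468²+1001² = 1221025 = 1105² → right
(4,12,11): 4²+11² = 137 < 144 = 12² → obtuse
(150,170,80): 80²+150² = 28900 = 170² → right
2 of the 4 are right.

2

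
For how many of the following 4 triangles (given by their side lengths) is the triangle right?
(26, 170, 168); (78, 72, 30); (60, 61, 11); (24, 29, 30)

3

(26,170,168): 26²+168² = 28900 = 170² → right
(78,72,30): 30²+72² = 6084 = 78² → right
(60,61,11): 11²+60² = 3721 = 61² → right
(24,29,30): 24²+29² = 1417 > 900 = 30² → acute
3 of the 4 are right.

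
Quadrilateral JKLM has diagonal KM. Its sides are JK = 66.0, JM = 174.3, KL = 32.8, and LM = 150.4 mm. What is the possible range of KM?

117.6 < KM < 183.2

From triangle JKM: |66.0 − 174.3| < KM < 66.0 + 174.3, i.e. 108.3 < KM < 240.3.
From triangle LKM: 117.6 < KM < 183.2.
Both must hold, so KM lies in the intersection.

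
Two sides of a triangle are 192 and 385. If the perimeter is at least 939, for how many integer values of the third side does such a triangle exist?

Triangle inequality: 193 < x < 577. Perimeter ≥ 939 gives x ≥ 939 − 192 − 385 = 362.
So 362 ≤ x < 577; integers 362 through 576: 215 values.

215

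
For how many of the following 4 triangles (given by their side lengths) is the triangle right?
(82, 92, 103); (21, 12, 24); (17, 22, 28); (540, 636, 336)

1

(82,92,103): 82²+92² = 15188 > 10609 = 103² → acute
(21,12,24): 12²+21² = 585 > 576 = 24² → acute
(17,22,28): 17²+22² = 773 < 784 = 28² → obtuse
(540,636,336): 336²+540² = 404496 = 636² → right
1 of the 4 is right.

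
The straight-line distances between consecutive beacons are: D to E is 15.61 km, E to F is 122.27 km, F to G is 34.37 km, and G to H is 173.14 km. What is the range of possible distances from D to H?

0.89 ≤ DH ≤ 345.39 km

The maximum is all hops collinear in one direction: 15.61 + 122.27 + 34.37 + 173.14 = 345.39.
The longest hop is 173.14; the others sum to 172.25. Folding the others back against it leaves at least 173.14 − 172.25 = 0.89.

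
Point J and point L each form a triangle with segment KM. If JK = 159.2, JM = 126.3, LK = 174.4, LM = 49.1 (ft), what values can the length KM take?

125.3 < KM < 223.5

From triangle JKM: |159.2 − 126.3| < KM < 159.2 + 126.3, i.e. 32.9 < KM < 285.5.
From triangle LKM: 125.3 < KM < 223.5.
Both must hold, so KM lies in the intersection.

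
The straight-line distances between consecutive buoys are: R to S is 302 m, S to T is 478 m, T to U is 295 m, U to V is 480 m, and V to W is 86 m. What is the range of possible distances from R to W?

The maximum is all hops collinear in one direction: 302 + 478 + 295 + 480 + 86 = 1641.
The longest hop is 480; the others sum to 1161. Since 480 ≤ 1161, the path can fold back on itself completely, so the minimum distance is 0.

0 ≤ RW ≤ 1641 m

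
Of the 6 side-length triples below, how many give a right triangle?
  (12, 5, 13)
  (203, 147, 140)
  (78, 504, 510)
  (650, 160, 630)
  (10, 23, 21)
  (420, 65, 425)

(12,5,13): 5²+12² = 169 = 13² → right
(203,147,140): 140²+147² = 41209 = 203² → right
(78,504,510): 78²+504² = 260100 = 510² → right
(650,160,630): 160²+630² = 422500 = 650² → right
(10,23,21): 10²+21² = 541 > 529 = 23² → acute
(420,65,425): 65²+420² = 180625 = 425² → right
5 of the 6 are right.

5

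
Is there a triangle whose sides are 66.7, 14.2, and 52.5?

No

The two shorter sides sum to 66.7, exactly equal to the longest side 66.7.
That gives only a degenerate (flat) triangle — the inequality must be strict.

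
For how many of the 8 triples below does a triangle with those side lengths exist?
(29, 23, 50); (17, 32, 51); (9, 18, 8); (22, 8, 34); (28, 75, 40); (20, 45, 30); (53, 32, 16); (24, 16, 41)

2

(23,29,50): 23+29 > 50 → valid
(17,32,51): 17+32 ≤ 51 → not valid
(8,9,18): 8+9 ≤ 18 → not valid
(8,22,34): 8+22 ≤ 34 → not valid
(28,40,75): 28+40 ≤ 75 → not valid
(20,30,45): 20+30 > 45 → valid
(16,32,53): 16+32 ≤ 53 → not valid
(16,24,41): 16+24 ≤ 41 → not valid
2 of the 8 triples form a triangle.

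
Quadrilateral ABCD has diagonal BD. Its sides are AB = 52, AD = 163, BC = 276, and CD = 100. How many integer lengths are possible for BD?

From triangle ABD: 111 < BD < 215.
From triangle CBD: 176 < BD < 376.
Intersection: 176 < BD < 215, so integers 177 through 214: 38 values.

38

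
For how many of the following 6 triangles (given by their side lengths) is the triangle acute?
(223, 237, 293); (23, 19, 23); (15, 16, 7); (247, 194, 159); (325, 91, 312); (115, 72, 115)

(223,237,293): 223²+237² = 105898 > 85849 = 293² → acute
(23,19,23): 19²+23² = 890 > 529 = 23² → acute
(15,16,7): 7²+15² = 274 > 256 = 16² → acute
(247,194,159): 159²+194² = 62917 > 61009 = 247² → acute
(325,91,312): 91²+312² = 105625 = 325² → right
(115,72,115): 72²+115² = 18409 > 13225 = 115² → acute
5 of the 6 are acute.

5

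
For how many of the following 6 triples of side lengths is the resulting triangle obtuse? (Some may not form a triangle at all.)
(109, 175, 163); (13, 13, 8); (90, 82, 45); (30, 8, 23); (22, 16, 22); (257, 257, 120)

1

(109,175,163): 109²+163² = 38450 > 30625 = 175² → acute
(13,13,8): 8²+13² = 233 > 169 = 13² → acute
(90,82,45): 45²+82² = 8749 > 8100 = 90² → acute
(30,8,23): 8²+23² = 593 < 900 = 30² → obtuse
(22,16,22): 16²+22² = 740 > 484 = 22² → acute
(257,257,120): 120²+257² = 80449 > 66049 = 257² → acute
1 of the 6 is obtuse.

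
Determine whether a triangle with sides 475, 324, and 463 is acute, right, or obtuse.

Compare the square of the longest side to the sum of squares of the other two: 324² + 463² = 319345 > 225625 = 475².

acute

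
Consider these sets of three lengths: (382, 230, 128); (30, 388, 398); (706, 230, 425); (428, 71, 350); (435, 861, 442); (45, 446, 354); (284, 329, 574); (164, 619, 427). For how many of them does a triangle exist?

3

(128,230,382): 128+230 ≤ 382 → not valid
(30,388,398): 30+388 > 398 → valid
(230,425,706): 230+425 ≤ 706 → not valid
(71,350,428): 71+350 ≤ 428 → not valid
(435,442,861): 435+442 > 861 → valid
(45,354,446): 45+354 ≤ 446 → not valid
(284,329,574): 284+329 > 574 → valid
(164,427,619): 164+427 ≤ 619 → not valid
3 of the 8 triples form a triangle.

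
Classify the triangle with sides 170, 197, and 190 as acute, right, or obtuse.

acute

Compare the square of the longest side to the sum of squares of the other two: 170² + 190² = 65000 > 38809 = 197².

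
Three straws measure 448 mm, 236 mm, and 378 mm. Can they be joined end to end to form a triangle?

The longest side is 448, and the other two sum to 614.
Since 614 > 448, the triangle inequality holds.

Yes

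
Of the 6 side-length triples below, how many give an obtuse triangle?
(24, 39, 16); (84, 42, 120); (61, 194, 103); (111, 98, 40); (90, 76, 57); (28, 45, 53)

3

(24,39,16): 16²+24² = 832 < 1521 = 39² → obtuse
(84,42,120): 42²+84² = 8820 < 14400 = 120² → obtuse
(61,194,103): 61+103 ≤ 194, not a triangle
(111,98,40): 40²+98² = 11204 < 12321 = 111² → obtuse
(90,76,57): 57²+76² = 9025 > 8100 = 90² → acute
(28,45,53): 28²+45² = 2809 = 53² → right
3 of the 6 are obtuse.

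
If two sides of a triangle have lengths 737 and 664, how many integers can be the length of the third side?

The third side lies in the open interval (73, 1401).
Integers from 74 to 1400 inclusive: 1400 − 74 + 1 = 1327.

1327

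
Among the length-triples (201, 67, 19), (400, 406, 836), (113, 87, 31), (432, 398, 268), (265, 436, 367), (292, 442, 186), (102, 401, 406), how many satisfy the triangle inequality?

5

(19,67,201): 19+67 ≤ 201 → not valid
(400,406,836): 400+406 ≤ 836 → not valid
(31,87,113): 31+87 > 113 → valid
(268,398,432): 268+398 > 432 → valid
(265,367,436): 265+367 > 436 → valid
(186,292,442): 186+292 > 442 → valid
(102,401,406): 102+401 > 406 → valid
5 of the 7 triples form a triangle.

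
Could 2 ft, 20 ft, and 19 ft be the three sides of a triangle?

Yes

The longest side is 20, and the other two sum to 21.
Since 21 > 20, the triangle inequality holds.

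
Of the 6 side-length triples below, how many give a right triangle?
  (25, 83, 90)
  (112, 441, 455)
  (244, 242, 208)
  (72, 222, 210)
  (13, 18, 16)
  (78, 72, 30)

3

(25,83,90): 25²+83² = 7514 < 8100 = 90² → obtuse
(112,441,455): 112²+441² = 207025 = 455² → right
(244,242,208): 208²+242² = 101828 > 59536 = 244² → acute
(72,222,210): 72²+210² = 49284 = 222² → right
(13,18,16): 13²+16² = 425 > 324 = 18² → acute
(78,72,30): 30²+72² = 6084 = 78² → right
3 of the 6 are right.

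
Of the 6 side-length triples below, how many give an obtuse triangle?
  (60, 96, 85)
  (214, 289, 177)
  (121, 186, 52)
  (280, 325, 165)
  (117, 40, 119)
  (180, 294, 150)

2

(60,96,85): 60²+85² = 10825 > 9216 = 96² → acute
(214,289,177): 177²+214² = 77125 < 83521 = 289² → obtuse
(121,186,52): 52+121 ≤ 186, not a triangle
(280,325,165): 165²+280² = 105625 = 325² → right
(117,40,119): 40²+117² = 15289 > 14161 = 119² → acute
(180,294,150): 150²+180² = 54900 < 86436 = 294² → obtuse
2 of the 6 are obtuse.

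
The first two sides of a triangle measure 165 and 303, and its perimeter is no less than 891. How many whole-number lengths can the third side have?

Triangle inequality: 138 < x < 468. Perimeter ≥ 891 gives x ≥ 891 − 165 − 303 = 423.
So 423 ≤ x < 468; integers 423 through 467: 45 values.

45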